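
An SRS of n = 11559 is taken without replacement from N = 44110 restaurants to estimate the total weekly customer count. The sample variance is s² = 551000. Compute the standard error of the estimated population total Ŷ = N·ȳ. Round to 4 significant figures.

Var(Ŷ) = N²·Var(ȳ) = N²·(1 − n/N)·s²/n.
f = 11559/44110 = 0.26204942; Var(ȳ) = 0.73795058·551000/11559 = 35.176985.
Var(Ŷ) = 44110² · 35.176985 = 6.8443582 × 10^10.
SE(Ŷ) = √(6.8443582 × 10^10) = 261600.

261600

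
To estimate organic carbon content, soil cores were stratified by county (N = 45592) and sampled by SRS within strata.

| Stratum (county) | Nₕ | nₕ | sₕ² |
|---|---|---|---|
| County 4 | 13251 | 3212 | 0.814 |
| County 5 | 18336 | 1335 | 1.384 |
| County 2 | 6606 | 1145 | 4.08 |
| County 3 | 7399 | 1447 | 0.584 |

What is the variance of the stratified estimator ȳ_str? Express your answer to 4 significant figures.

Var(ȳ_str) = Σₕ Wₕ²(1 − fₕ)sₕ²/nₕ with Wₕ = Nₕ/N, N = 45592.
County 4: Wₕ = 0.29064310; term = 0.29064310²·(1 − 0.24239680)·0.814/3212 = 1.62185 × 10^-5.
County 5: Wₕ = 0.40217582; term = 0.40217582²·(1 − 0.07280759)·1.384/1335 = 1.5547358 × 10^-4.
County 2: Wₕ = 0.14489384; term = 0.14489384²·(1 − 0.17332728)·4.08/1145 = 6.1842656 × 10^-5.
County 3: Wₕ = 0.16228724; term = 0.16228724²·(1 − 0.19556697)·0.584/1447 = 8.5507258 × 10^-6.
Sum = 2.4208546 × 10^-4.

2.421 × 10^-4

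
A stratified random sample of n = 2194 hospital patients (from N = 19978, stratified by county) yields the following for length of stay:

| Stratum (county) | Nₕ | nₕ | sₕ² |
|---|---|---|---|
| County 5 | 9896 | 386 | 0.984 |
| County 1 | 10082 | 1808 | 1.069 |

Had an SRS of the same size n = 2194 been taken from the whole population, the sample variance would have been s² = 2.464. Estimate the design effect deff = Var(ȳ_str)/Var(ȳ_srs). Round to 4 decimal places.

0.7249

Var(ȳ_str) = Σ Wₕ²(1−fₕ)sₕ²/nₕ with Wₕ = Nₕ/19978:
  County 5: (9896/19978)²·(1−386/9896)·0.984/386 = 6.010962 × 10^-4
  County 1: (10082/19978)²·(1−1808/10082)·1.069/1808 = 1.2357695 × 10^-4
  → Var(ȳ_str) = 7.2467315 × 10^-4.
Var(ȳ_srs) = (1 − 2194/19978)·2.464/2194 = 9.9972723 × 10^-4.
deff = (7.2467315 × 10^-4) / (9.9972723 × 10^-4) = 0.7249.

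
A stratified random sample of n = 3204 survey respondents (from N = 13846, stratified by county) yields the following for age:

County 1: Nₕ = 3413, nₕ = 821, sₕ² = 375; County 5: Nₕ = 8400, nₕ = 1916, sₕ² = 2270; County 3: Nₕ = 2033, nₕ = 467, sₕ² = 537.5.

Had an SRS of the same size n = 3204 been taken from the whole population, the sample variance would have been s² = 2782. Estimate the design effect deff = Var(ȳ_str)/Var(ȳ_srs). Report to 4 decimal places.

Var(ȳ_str) = Σ Wₕ²(1−fₕ)sₕ²/nₕ with Wₕ = Nₕ/13846:
  County 1: (3413/13846)²·(1−821/3413)·375/821 = 0.021077094
  County 5: (8400/13846)²·(1−1916/8400)·2270/1916 = 0.33659216
  County 3: (2033/13846)²·(1−467/2033)·537.5/467 = 0.019113581
  → Var(ȳ_str) = 0.37678284.
Var(ȳ_srs) = (1 − 3204/13846)·2782/3204 = 0.66736518.
deff = 0.37678284 / 0.66736518 = 0.5646.

0.5646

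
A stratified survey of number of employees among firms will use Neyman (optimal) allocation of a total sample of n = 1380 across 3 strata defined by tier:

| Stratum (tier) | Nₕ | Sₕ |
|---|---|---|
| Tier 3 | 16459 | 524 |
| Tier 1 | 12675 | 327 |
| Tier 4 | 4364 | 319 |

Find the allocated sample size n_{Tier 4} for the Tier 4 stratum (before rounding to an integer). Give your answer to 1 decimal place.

Neyman allocation: nₕ = n·NₕSₕ / Σⱼ NⱼSⱼ.
Σ NⱼSⱼ = 16459·524 + 12675·327 + 4364·319 = 1.4161357 × 10^7.
n_{Tier 4} = 1380·4364·319 / (1.4161357 × 10^7) = 135.7.

135.7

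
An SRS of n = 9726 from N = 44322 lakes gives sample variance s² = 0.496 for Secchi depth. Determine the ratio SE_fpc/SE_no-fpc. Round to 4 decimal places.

0.8835

f = n/N = 9726/44322 = 0.21943956.
SE_no-fpc = √(s²/n) = 0.0071412413; SE_fpc = √((1−f)s²/n) = 0.0063092389.
Ratio = √(1−f) = 0.88349332.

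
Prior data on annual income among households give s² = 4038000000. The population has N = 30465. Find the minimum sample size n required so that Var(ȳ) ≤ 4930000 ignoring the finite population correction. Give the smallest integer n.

820

Without fpc, n₀ = s²/D = 4038000000/4930000 = 819.0669.
Rounding up, n = 820.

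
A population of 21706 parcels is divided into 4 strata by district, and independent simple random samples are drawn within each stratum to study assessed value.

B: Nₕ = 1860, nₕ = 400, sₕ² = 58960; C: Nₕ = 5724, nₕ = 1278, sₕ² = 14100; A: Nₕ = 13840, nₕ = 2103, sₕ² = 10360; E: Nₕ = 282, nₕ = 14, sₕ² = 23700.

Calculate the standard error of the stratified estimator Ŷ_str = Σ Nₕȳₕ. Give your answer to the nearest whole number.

40115

Var(Ŷ_str) = Σₕ Nₕ²(1 − fₕ)sₕ²/nₕ.
B: 1860²·(1 − 400/1860)·58960/400 = 4.0027944 × 10^8.
C: 5724²·(1 − 1278/5724)·14100/1278 = 2.8077429 × 10^8.
A: 13840²·(1 − 2103/13840)·10360/2103 = 8.0022788 × 10^8.
E: 282²·(1 − 14/282)·23700/14 = 1.2793937 × 10^8.
Sum = 1.609221 × 10^9.
SE = √(1.609221 × 10^9) = 40115.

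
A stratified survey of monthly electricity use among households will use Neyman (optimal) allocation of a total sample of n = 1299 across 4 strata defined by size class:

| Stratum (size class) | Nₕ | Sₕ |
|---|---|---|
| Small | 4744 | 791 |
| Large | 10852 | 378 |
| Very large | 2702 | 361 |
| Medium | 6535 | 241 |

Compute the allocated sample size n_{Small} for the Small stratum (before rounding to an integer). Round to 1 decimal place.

Neyman allocation: nₕ = n·NₕSₕ / Σⱼ NⱼSⱼ.
Σ NⱼSⱼ = 4744·791 + 10852·378 + 2702·361 + 6535·241 = 1.0404917 × 10^7.
n_{Small} = 1299·4744·791 / (1.0404917 × 10^7) = 468.5.

468.5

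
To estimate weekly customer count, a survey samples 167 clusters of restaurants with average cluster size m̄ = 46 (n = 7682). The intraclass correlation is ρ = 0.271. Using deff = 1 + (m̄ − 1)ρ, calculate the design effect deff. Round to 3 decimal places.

deff = 1 + (46 − 1)·0.271 = 1 + 12.195 = 13.195.

13.195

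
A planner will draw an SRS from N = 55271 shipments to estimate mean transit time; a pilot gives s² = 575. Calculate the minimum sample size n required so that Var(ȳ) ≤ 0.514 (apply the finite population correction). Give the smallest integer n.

1097

Without fpc, n₀ = s²/D = 575/0.514 = 1118.6770.
With fpc, (1 − n/N)·s²/n ≤ D requires n ≥ n₀/(1 + n₀/N) = 1118.6770/(1 + 1118.6770/55271) = 1096.4843.
Rounding up, n = 1097.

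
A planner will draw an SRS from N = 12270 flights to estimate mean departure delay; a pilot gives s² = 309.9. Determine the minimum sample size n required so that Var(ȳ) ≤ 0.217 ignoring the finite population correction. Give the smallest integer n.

1429

Without fpc, n₀ = s²/D = 309.9/0.217 = 1428.1106.
Rounding up, n = 1429.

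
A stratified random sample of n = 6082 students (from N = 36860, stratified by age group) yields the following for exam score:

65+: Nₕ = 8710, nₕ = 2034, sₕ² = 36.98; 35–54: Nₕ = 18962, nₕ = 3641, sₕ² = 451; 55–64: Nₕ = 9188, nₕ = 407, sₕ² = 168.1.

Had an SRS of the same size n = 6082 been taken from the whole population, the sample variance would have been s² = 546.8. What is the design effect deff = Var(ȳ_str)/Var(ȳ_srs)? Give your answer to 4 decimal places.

Var(ȳ_str) = Σ Wₕ²(1−fₕ)sₕ²/nₕ with Wₕ = Nₕ/36860:
  65+: (8710/36860)²·(1−2034/8710)·36.98/2034 = 7.7810782 × 10^-4
  35–54: (18962/36860)²·(1−3641/18962)·451/3641 = 0.026486005
  55–64: (9188/36860)²·(1−407/9188)·168.1/407 = 0.02452605
  → Var(ȳ_str) = 0.051790163.
Var(ȳ_srs) = (1 − 6082/36860)·546.8/6082 = 0.075070128.
deff = 0.051790163 / 0.075070128 = 0.6899.

0.6899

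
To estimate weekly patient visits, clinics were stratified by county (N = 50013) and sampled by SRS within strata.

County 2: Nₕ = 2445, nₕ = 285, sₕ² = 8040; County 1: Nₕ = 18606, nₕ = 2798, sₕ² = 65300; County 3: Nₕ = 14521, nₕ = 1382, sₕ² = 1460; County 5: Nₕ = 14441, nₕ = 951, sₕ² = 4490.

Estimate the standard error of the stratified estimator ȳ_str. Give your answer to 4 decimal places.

1.8034

Var(ȳ_str) = Σₕ Wₕ²(1 − fₕ)sₕ²/nₕ with Wₕ = Nₕ/N, N = 50013.
County 2: Wₕ = 0.04888729; term = 0.04888729²·(1 − 0.11656442)·8040/285 = 0.059563196.
County 1: Wₕ = 0.37202327; term = 0.37202327²·(1 − 0.15038160)·65300/2798 = 2.7442875.
County 3: Wₕ = 0.29034451; term = 0.29034451²·(1 − 0.09517251)·1460/1382 = 0.080581962.
County 5: Wₕ = 0.28874493; term = 0.28874493²·(1 − 0.06585417)·4490/951 = 0.36771321.
Sum = 3.2521459.
SE = √(3.2521459) = 1.8034.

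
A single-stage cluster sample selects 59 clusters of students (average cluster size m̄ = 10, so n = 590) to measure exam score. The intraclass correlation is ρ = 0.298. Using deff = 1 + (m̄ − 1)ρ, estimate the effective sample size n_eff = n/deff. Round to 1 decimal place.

deff = 1 + (10 − 1)·0.298 = 1 + 2.682 = 3.682.
n_eff = 590 / 3.682 = 160.2.

160.2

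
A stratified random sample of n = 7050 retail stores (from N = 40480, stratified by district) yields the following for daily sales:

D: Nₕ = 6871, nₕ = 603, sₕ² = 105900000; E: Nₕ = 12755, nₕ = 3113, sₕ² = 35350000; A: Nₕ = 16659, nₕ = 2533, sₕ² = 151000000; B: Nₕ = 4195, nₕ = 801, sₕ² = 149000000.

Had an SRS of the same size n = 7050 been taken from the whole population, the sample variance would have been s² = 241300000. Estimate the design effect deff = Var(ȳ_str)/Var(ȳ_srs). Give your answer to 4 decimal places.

Var(ȳ_str) = Σ Wₕ²(1−fₕ)sₕ²/nₕ with Wₕ = Nₕ/40480:
  D: (6871/40480)²·(1−603/6871)·105900000/603 = 4615.7957
  E: (12755/40480)²·(1−3113/12755)·35350000/3113 = 852.26937
  A: (16659/40480)²·(1−2533/16659)·151000000/2533 = 8561.0864
  B: (4195/40480)²·(1−801/4195)·149000000/801 = 1616.2798
  → Var(ȳ_str) = 15645.431.
Var(ȳ_srs) = (1 − 7050/40480)·241300000/7050 = 28265.982.
deff = 15645.431 / 28265.982 = 0.5535.

0.5535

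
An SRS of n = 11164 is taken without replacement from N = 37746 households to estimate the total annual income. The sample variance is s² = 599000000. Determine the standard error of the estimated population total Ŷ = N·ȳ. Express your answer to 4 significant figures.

Var(Ŷ) = N²·Var(ȳ) = N²·(1 − n/N)·s²/n.
f = 11164/37746 = 0.29576644; Var(ȳ) = 0.70423356·599000000/11164 = 37785.373.
Var(Ŷ) = 37746² · 37785.373 = 5.3835108 × 10^13.
SE(Ŷ) = √(5.3835108 × 10^13) = 7.337 × 10^6.

7.337 × 10^6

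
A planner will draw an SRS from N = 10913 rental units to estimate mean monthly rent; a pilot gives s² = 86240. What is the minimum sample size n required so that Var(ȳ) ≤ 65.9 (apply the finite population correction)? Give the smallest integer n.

1169

Without fpc, n₀ = s²/D = 86240/65.9 = 1308.6495.
With fpc, (1 − n/N)·s²/n ≤ D requires n ≥ n₀/(1 + n₀/N) = 1308.6495/(1 + 1308.6495/10913) = 1168.5241.
Rounding up, n = 1169.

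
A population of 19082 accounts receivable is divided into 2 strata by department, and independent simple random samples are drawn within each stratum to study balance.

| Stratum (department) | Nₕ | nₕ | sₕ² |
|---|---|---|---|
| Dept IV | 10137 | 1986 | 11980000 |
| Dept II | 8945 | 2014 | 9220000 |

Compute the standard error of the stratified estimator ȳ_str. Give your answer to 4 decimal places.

Var(ȳ_str) = Σₕ Wₕ²(1 − fₕ)sₕ²/nₕ with Wₕ = Nₕ/N, N = 19082.
Dept IV: Wₕ = 0.53123362; term = 0.53123362²·(1 − 0.19591595)·11980000/1986 = 1368.8319.
Dept II: Wₕ = 0.46876638; term = 0.46876638²·(1 − 0.22515372)·9220000/2014 = 779.47092.
Sum = 2148.3028.
SE = √(2148.3028) = 46.3498.

46.3498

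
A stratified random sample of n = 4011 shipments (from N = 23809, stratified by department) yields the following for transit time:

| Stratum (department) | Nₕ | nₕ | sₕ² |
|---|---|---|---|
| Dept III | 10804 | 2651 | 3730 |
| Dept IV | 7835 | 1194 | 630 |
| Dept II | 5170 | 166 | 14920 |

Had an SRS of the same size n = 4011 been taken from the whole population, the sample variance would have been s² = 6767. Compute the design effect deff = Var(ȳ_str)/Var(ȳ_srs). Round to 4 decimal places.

Var(ȳ_str) = Σ Wₕ²(1−fₕ)sₕ²/nₕ with Wₕ = Nₕ/23809:
  Dept III: (10804/23809)²·(1−2651/10804)·3730/2651 = 0.21863456
  Dept IV: (7835/23809)²·(1−1194/7835)·630/1194 = 0.04843133
  Dept II: (5170/23809)²·(1−166/5170)·14920/166 = 4.1019113
  → Var(ȳ_str) = 4.3689772.
Var(ȳ_srs) = (1 − 4011/23809)·6767/4011 = 1.4028902.
deff = 4.3689772 / 1.4028902 = 3.1143.

3.1143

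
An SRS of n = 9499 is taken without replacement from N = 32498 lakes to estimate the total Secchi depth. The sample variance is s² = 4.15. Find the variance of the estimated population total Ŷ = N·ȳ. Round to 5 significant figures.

Var(Ŷ) = N²·Var(ȳ) = N²·(1 − n/N)·s²/n.
f = 9499/32498 = 0.29229491; Var(ȳ) = 0.70770509·4.15/9499 = 3.0918793 × 10^-4.
Var(Ŷ) = 32498² · (3.0918793 × 10^-4) = 326539.56.

326540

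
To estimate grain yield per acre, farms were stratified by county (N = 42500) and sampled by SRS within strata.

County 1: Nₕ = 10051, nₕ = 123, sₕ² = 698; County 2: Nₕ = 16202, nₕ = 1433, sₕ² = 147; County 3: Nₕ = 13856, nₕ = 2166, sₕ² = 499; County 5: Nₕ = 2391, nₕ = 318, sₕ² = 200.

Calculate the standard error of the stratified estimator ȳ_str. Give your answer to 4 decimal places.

Var(ȳ_str) = Σₕ Wₕ²(1 − fₕ)sₕ²/nₕ with Wₕ = Nₕ/N, N = 42500.
County 1: Wₕ = 0.23649412; term = 0.23649412²·(1 − 0.01223759)·698/123 = 0.31350429.
County 2: Wₕ = 0.38122353; term = 0.38122353²·(1 − 0.08844587)·147/1433 = 0.013589798.
County 3: Wₕ = 0.32602353; term = 0.32602353²·(1 − 0.15632217)·499/2166 = 0.020659348.
County 5: Wₕ = 0.05625882; term = 0.05625882²·(1 − 0.13299875)·200/318 = 0.0017258534.
Sum = 0.34947929.
SE = √(0.34947929) = 0.5912.

0.5912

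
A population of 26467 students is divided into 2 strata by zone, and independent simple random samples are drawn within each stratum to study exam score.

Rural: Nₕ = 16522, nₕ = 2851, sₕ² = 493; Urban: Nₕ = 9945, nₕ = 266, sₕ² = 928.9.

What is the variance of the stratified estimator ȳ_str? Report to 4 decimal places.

Var(ȳ_str) = Σₕ Wₕ²(1 − fₕ)sₕ²/nₕ with Wₕ = Nₕ/N, N = 26467.
Rural: Wₕ = 0.62424906; term = 0.62424906²·(1 − 0.17255780)·493/2851 = 0.055757484.
Urban: Wₕ = 0.37575094; term = 0.37575094²·(1 − 0.02674711)·928.9/266 = 0.47985847.
Sum = 0.53561595.

0.5356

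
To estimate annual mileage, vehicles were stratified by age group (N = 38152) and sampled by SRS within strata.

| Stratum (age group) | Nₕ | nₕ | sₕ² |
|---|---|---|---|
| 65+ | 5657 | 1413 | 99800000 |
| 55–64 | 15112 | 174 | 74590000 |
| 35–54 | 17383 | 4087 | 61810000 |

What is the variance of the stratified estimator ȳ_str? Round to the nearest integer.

70049

Var(ȳ_str) = Σₕ Wₕ²(1 − fₕ)sₕ²/nₕ with Wₕ = Nₕ/N, N = 38152.
65+: Wₕ = 0.14827532; term = 0.14827532²·(1 − 0.24977903)·99800000/1413 = 1164.9715.
55–64: Wₕ = 0.39609981; term = 0.39609981²·(1 − 0.01151403)·74590000/174 = 66483.081.
35–54: Wₕ = 0.45562487; term = 0.45562487²·(1 − 0.23511477)·61810000/4087 = 2401.404.
Sum = 70049.457.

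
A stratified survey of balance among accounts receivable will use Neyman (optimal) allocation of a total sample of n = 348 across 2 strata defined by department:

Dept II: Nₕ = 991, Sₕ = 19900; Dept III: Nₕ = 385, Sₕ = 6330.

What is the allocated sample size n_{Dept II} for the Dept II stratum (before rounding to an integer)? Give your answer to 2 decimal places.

309.73

Neyman allocation: nₕ = n·NₕSₕ / Σⱼ NⱼSⱼ.
Σ NⱼSⱼ = 991·19900 + 385·6330 = 2.215795 × 10^7.
n_{Dept II} = 348·991·19900 / (2.215795 × 10^7) = 309.73.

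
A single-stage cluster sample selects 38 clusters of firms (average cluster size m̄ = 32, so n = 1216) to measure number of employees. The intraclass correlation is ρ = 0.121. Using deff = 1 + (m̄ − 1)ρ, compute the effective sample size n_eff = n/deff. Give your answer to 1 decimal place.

deff = 1 + (32 − 1)·0.121 = 1 + 3.751 = 4.751.
n_eff = 1216 / 4.751 = 255.9.

255.9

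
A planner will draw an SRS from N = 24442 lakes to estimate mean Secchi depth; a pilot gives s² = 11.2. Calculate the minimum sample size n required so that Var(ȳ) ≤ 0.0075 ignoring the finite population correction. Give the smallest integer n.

1494

Without fpc, n₀ = s²/D = 11.2/0.0075 = 1493.3333.
Rounding up, n = 1494.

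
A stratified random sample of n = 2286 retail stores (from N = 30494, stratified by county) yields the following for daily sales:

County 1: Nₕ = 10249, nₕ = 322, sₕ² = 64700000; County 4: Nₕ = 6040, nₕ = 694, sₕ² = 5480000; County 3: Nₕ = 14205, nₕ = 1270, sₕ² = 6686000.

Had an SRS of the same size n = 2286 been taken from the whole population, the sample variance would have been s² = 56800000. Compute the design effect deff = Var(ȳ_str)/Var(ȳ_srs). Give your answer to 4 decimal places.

1.0137

Var(ȳ_str) = Σ Wₕ²(1−fₕ)sₕ²/nₕ with Wₕ = Nₕ/30494:
  County 1: (10249/30494)²·(1−322/10249)·64700000/322 = 21984.629
  County 4: (6040/30494)²·(1−694/6040)·5480000/694 = 274.19415
  County 3: (14205/30494)²·(1−1270/14205)·6686000/1270 = 1040.2591
  → Var(ȳ_str) = 23299.082.
Var(ȳ_srs) = (1 − 2286/30494)·56800000/2286 = 22984.233.
deff = 23299.082 / 22984.233 = 1.0137.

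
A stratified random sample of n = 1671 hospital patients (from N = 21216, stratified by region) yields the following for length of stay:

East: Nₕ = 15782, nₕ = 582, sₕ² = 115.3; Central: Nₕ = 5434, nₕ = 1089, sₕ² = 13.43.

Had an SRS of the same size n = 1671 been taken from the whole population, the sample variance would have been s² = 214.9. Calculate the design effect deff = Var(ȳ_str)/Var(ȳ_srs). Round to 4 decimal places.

0.8966

Var(ȳ_str) = Σ Wₕ²(1−fₕ)sₕ²/nₕ with Wₕ = Nₕ/21216:
  East: (15782/21216)²·(1−582/15782)·115.3/582 = 0.1055808
  Central: (5434/21216)²·(1−1089/5434)·13.43/1089 = 6.4689014 × 10^-4
  → Var(ȳ_str) = 0.10622769.
Var(ȳ_srs) = (1 − 1671/21216)·214.9/1671 = 0.11847648.
deff = 0.10622769 / 0.11847648 = 0.8966.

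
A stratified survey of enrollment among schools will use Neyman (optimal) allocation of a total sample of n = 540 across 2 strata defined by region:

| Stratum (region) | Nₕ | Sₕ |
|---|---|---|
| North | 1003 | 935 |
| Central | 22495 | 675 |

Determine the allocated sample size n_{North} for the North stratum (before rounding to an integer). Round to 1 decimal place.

31.4

Neyman allocation: nₕ = n·NₕSₕ / Σⱼ NⱼSⱼ.
Σ NⱼSⱼ = 1003·935 + 22495·675 = 1.612193 × 10^7.
n_{North} = 540·1003·935 / (1.612193 × 10^7) = 31.4.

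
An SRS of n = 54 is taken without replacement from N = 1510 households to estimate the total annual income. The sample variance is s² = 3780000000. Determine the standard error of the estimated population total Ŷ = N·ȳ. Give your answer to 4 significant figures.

1.241 × 10^7

Var(Ŷ) = N²·Var(ȳ) = N²·(1 − n/N)·s²/n.
f = 54/1510 = 0.03576159; Var(ȳ) = 0.96423841·3780000000/54 = 6.7496689 × 10^7.
Var(Ŷ) = 1510² · (6.7496689 × 10^7) = 1.538992 × 10^14.
SE(Ŷ) = √(1.538992 × 10^14) = 1.241 × 10^7.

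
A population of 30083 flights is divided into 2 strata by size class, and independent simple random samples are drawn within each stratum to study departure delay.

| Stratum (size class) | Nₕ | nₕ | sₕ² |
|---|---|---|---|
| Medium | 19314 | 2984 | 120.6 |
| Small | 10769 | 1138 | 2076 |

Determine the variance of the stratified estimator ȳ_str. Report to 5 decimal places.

Var(ȳ_str) = Σₕ Wₕ²(1 − fₕ)sₕ²/nₕ with Wₕ = Nₕ/N, N = 30083.
Medium: Wₕ = 0.64202373; term = 0.64202373²·(1 − 0.15449933)·120.6/2984 = 0.014085252.
Small: Wₕ = 0.35797627; term = 0.35797627²·(1 − 0.10567369)·2076/1138 = 0.20906896.
Sum = 0.22315421.

0.22315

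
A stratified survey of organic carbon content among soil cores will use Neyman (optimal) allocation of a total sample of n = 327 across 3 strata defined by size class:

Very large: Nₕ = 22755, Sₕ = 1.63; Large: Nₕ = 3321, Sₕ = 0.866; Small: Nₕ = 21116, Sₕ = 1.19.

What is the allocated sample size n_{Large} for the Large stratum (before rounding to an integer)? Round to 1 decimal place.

Neyman allocation: nₕ = n·NₕSₕ / Σⱼ NⱼSⱼ.
Σ NⱼSⱼ = 22755·1.63 + 3321·0.866 + 21116·1.19 = 65094.676.
n_{Large} = 327·3321·0.866 / 65094.676 = 14.4.

14.4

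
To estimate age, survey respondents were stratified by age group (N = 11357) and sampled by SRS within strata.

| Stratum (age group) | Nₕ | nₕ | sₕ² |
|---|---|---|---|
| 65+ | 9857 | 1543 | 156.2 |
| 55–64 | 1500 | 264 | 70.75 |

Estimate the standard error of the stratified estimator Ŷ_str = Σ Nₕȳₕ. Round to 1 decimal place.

Var(Ŷ_str) = Σₕ Nₕ²(1 − fₕ)sₕ²/nₕ.
65+: 9857²·(1 − 1543/9857)·156.2/1543 = 8.2960217 × 10^6.
55–64: 1500²·(1 − 264/1500)·70.75/264 = 496857.95.
Sum = 8.7928797 × 10^6.
SE = √(8.7928797 × 10^6) = 2965.3.

2965.3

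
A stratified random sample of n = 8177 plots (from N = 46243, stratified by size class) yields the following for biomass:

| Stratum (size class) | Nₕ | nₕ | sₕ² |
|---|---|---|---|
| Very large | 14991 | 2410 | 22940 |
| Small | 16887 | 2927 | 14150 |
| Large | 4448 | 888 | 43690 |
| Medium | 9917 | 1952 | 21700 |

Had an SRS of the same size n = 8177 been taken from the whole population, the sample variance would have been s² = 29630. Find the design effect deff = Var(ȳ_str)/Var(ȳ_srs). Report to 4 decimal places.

Var(ȳ_str) = Σ Wₕ²(1−fₕ)sₕ²/nₕ with Wₕ = Nₕ/46243:
  Very large: (14991/46243)²·(1−2410/14991)·22940/2410 = 0.83951824
  Small: (16887/46243)²·(1−2927/16887)·14150/2927 = 0.53294162
  Large: (4448/46243)²·(1−888/4448)·43690/888 = 0.36432742
  Medium: (9917/46243)²·(1−1952/9917)·21700/1952 = 0.41063315
  → Var(ȳ_str) = 2.1474204.
Var(ȳ_srs) = (1 − 8177/46243)·29630/8177 = 2.9828327.
deff = 2.1474204 / 2.9828327 = 0.7199.

0.7199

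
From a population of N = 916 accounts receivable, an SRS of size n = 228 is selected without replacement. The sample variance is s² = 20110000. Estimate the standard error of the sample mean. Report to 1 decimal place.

257.4

Under SRS without replacement, Var(ȳ) = (1 − f)·s²/n with f = n/N = 228/916 = 0.24890830.
Var(ȳ) = (1 − 0.24890830)·20110000/228 = 0.75109170·88201.754 = 66247.606.
SE(ȳ) = √(66247.606) = 257.4.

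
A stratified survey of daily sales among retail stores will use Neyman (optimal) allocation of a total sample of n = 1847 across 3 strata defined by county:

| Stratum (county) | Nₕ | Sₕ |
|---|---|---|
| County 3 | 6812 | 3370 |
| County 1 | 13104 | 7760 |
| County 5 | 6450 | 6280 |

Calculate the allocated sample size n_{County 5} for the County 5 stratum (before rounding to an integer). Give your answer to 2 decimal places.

453.01

Neyman allocation: nₕ = n·NₕSₕ / Σⱼ NⱼSⱼ.
Σ NⱼSⱼ = 6812·3370 + 13104·7760 + 6450·6280 = 1.6514948 × 10^8.
n_{County 5} = 1847·6450·6280 / (1.6514948 × 10^8) = 453.01.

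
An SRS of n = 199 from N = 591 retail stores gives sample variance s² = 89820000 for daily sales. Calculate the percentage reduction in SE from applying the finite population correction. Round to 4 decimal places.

18.5578

f = n/N = 199/591 = 0.33671743.
SE_no-fpc = √(s²/n) = 671.83092; SE_fpc = √((1−f)s²/n) = 547.15362.
Ratio = √(1−f) = 0.81442162. Reduction = 100·(1 − 0.81442162) = 18.5578%.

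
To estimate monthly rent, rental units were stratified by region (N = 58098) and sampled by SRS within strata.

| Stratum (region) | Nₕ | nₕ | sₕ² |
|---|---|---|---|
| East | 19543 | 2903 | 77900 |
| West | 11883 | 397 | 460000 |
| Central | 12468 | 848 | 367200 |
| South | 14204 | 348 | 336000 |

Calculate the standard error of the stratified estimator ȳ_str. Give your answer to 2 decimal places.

11.15

Var(ȳ_str) = Σₕ Wₕ²(1 − fₕ)sₕ²/nₕ with Wₕ = Nₕ/N, N = 58098.
East: Wₕ = 0.33637991; term = 0.33637991²·(1 − 0.14854424)·77900/2903 = 2.5853099.
West: Wₕ = 0.20453372; term = 0.20453372²·(1 − 0.03340907)·460000/397 = 46.853266.
Central: Wₕ = 0.21460291; term = 0.21460291²·(1 − 0.06801412)·367200/848 = 18.586062.
South: Wₕ = 0.24448346; term = 0.24448346²·(1 − 0.02450014)·336000/348 = 56.297124.
Sum = 124.32176.
SE = √(124.32176) = 11.15.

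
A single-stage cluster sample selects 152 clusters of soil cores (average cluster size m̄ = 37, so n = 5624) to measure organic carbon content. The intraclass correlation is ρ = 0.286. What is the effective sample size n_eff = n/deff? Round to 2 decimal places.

497.88

deff = 1 + (37 − 1)·0.286 = 1 + 10.296 = 11.296.
n_eff = 5624 / 11.296 = 497.88.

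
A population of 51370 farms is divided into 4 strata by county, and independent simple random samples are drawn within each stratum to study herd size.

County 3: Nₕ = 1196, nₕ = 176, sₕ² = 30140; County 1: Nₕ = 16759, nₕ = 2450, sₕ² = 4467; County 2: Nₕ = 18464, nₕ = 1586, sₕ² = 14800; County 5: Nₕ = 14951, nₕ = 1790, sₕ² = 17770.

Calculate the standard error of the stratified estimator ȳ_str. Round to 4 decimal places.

Var(ȳ_str) = Σₕ Wₕ²(1 − fₕ)sₕ²/nₕ with Wₕ = Nₕ/N, N = 51370.
County 3: Wₕ = 0.02328207; term = 0.02328207²·(1 − 0.14715719)·30140/176 = 0.079166747.
County 1: Wₕ = 0.32624100; term = 0.32624100²·(1 − 0.14619011)·4467/2450 = 0.16568688.
County 2: Wₕ = 0.35943157; term = 0.35943157²·(1 − 0.08589688)·14800/1586 = 1.1020116.
County 5: Wₕ = 0.29104536; term = 0.29104536²·(1 − 0.11972443)·17770/1790 = 0.74024315.
Sum = 2.0871084.
SE = √(2.0871084) = 1.4447.

1.4447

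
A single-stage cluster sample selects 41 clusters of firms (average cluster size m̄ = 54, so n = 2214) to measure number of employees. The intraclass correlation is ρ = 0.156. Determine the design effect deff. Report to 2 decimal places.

deff = 1 + (54 − 1)·0.156 = 1 + 8.268 = 9.268.

9.27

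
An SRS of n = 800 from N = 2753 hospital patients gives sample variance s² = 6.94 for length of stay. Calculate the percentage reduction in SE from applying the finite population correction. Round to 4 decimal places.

15.7736

f = n/N = 800/2753 = 0.29059208.
SE_no-fpc = √(s²/n) = 0.09313968; SE_fpc = √((1−f)s²/n) = 0.078448159.
Ratio = √(1−f) = 0.84226357. Reduction = 100·(1 − 0.84226357) = 15.7736%.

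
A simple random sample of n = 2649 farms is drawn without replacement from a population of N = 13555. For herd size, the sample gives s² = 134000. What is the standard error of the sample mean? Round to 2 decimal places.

6.38

Under SRS without replacement, Var(ȳ) = (1 − f)·s²/n with f = n/N = 2649/13555 = 0.19542604.
Var(ȳ) = (1 − 0.19542604)·134000/2649 = 0.80457396·50.585126 = 40.699475.
SE(ȳ) = √(40.699475) = 6.38.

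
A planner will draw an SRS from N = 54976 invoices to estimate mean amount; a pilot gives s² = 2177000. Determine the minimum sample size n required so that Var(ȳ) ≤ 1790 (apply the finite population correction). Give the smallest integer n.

1190

Without fpc, n₀ = s²/D = 2177000/1790 = 1216.2011.
With fpc, (1 − n/N)·s²/n ≤ D requires n ≥ n₀/(1 + n₀/N) = 1216.2011/(1 + 1216.2011/54976) = 1189.8781.
Rounding up, n = 1190.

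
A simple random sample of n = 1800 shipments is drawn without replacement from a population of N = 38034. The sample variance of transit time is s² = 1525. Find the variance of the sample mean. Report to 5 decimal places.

0.80713

Under SRS without replacement, Var(ȳ) = (1 − f)·s²/n with f = n/N = 1800/38034 = 0.04732608.
Var(ȳ) = (1 − 0.04732608)·1525/1800 = 0.95267392·0.84722222 = 0.80712652.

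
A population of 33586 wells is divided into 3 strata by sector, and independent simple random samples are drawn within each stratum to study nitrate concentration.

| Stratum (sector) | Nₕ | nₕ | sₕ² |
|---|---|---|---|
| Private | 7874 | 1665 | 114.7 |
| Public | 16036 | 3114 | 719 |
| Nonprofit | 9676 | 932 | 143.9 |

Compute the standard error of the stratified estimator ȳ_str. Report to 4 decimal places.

Var(ȳ_str) = Σₕ Wₕ²(1 − fₕ)sₕ²/nₕ with Wₕ = Nₕ/N, N = 33586.
Private: Wₕ = 0.23444292; term = 0.23444292²·(1 − 0.21145542)·114.7/1665 = 0.0029857242.
Public: Wₕ = 0.47746085; term = 0.47746085²·(1 − 0.19418808)·719/3114 = 0.042415003.
Nonprofit: Wₕ = 0.28809623; term = 0.28809623²·(1 − 0.09632079)·143.9/932 = 0.011580687.
Sum = 0.056981414.
SE = √(0.056981414) = 0.2387.

0.2387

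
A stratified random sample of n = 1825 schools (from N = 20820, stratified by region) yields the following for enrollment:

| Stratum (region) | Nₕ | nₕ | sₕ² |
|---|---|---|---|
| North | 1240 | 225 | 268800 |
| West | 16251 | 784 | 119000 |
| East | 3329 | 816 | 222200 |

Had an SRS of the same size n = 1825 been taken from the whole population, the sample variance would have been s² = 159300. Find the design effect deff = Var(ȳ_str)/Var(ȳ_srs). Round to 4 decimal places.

1.2148

Var(ȳ_str) = Σ Wₕ²(1−fₕ)sₕ²/nₕ with Wₕ = Nₕ/20820:
  North: (1240/20820)²·(1−225/1240)·268800/225 = 3.4687502
  West: (16251/20820)²·(1−784/16251)·119000/784 = 88.014783
  East: (3329/20820)²·(1−816/3329)·222200/816 = 5.2553147
  → Var(ȳ_str) = 96.738848.
Var(ȳ_srs) = (1 − 1825/20820)·159300/1825 = 79.636374.
deff = 96.738848 / 79.636374 = 1.2148.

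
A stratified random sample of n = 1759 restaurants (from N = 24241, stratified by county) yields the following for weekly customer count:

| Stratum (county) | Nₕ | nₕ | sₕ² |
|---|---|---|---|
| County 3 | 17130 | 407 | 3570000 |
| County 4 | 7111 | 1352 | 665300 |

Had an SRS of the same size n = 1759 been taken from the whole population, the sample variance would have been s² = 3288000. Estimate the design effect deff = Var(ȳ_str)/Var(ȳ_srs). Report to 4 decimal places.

Var(ȳ_str) = Σ Wₕ²(1−fₕ)sₕ²/nₕ with Wₕ = Nₕ/24241:
  County 3: (17130/24241)²·(1−407/17130)·3570000/407 = 4276.065
  County 4: (7111/24241)²·(1−1352/7111)·665300/1352 = 34.293951
  → Var(ȳ_str) = 4310.359.
Var(ȳ_srs) = (1 − 1759/24241)·3288000/1759 = 1733.6059.
deff = 4310.359 / 1733.6059 = 2.4864.

2.4864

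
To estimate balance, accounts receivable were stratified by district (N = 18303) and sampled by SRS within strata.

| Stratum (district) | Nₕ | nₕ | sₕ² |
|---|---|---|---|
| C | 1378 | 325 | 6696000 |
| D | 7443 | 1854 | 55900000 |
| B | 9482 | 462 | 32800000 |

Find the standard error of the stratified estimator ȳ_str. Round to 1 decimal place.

Var(ȳ_str) = Σₕ Wₕ²(1 − fₕ)sₕ²/nₕ with Wₕ = Nₕ/N, N = 18303.
C: Wₕ = 0.07528820; term = 0.07528820²·(1 − 0.23584906)·6696000/325 = 89.241141.
D: Wₕ = 0.40665465; term = 0.40665465²·(1 − 0.24909311)·55900000/1854 = 3744.0328.
B: Wₕ = 0.51805715; term = 0.51805715²·(1 − 0.04872390)·32800000/462 = 18125.659.
Sum = 21958.933.
SE = √(21958.933) = 148.2.

148.2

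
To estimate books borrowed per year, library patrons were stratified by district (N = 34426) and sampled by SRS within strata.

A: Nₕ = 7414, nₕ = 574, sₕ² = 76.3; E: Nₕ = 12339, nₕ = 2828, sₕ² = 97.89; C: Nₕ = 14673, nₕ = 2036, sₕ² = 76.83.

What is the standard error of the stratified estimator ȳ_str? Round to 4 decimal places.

Var(ȳ_str) = Σₕ Wₕ²(1 − fₕ)sₕ²/nₕ with Wₕ = Nₕ/N, N = 34426.
A: Wₕ = 0.21536048; term = 0.21536048²·(1 − 0.07742110)·76.3/574 = 0.0056878509.
E: Wₕ = 0.35842096; term = 0.35842096²·(1 − 0.22919199)·97.89/2828 = 0.0034276143.
C: Wₕ = 0.42621856; term = 0.42621856²·(1 − 0.13875826)·76.83/2036 = 0.0059039522.
Sum = 0.015019417.
SE = √(0.015019417) = 0.1226.

0.1226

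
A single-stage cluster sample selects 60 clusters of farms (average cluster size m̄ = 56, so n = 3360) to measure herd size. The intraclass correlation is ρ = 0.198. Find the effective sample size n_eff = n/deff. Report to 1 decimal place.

282.6

deff = 1 + (56 − 1)·0.198 = 1 + 10.89 = 11.89.
n_eff = 3360 / 11.89 = 282.6.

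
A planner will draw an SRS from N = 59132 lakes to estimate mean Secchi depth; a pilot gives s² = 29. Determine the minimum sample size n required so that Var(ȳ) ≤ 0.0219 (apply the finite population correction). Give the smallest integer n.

Without fpc, n₀ = s²/D = 29/0.0219 = 1324.2009.
With fpc, (1 − n/N)·s²/n ≤ D requires n ≥ n₀/(1 + n₀/N) = 1324.2009/(1 + 1324.2009/59132) = 1295.1963.
Rounding up, n = 1296.

1296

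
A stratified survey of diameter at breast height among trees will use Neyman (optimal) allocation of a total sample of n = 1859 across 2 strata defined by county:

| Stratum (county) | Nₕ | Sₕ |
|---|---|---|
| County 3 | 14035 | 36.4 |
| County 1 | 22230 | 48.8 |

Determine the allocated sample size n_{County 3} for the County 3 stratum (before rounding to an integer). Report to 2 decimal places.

Neyman allocation: nₕ = n·NₕSₕ / Σⱼ NⱼSⱼ.
Σ NⱼSⱼ = 14035·36.4 + 22230·48.8 = 1.595698 × 10^6.
n_{County 3} = 1859·14035·36.4 / (1.595698 × 10^6) = 595.17.

595.17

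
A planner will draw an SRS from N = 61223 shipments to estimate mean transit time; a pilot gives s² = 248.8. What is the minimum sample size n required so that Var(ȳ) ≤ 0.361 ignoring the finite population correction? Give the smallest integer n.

Without fpc, n₀ = s²/D = 248.8/0.361 = 689.1967.
Rounding up, n = 690.

690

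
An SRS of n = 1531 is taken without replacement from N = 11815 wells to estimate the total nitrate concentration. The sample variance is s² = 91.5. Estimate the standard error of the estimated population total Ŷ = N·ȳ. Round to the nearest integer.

2695

Var(Ŷ) = N²·Var(ȳ) = N²·(1 − n/N)·s²/n.
f = 1531/11815 = 0.12958104; Var(ȳ) = 0.87041896·91.5/1531 = 0.052020467.
Var(Ŷ) = 11815² · 0.052020467 = 7.2617568 × 10^6.
SE(Ŷ) = √(7.2617568 × 10^6) = 2695.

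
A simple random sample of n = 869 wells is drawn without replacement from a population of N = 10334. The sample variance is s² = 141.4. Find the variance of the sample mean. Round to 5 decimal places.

Under SRS without replacement, Var(ȳ) = (1 − f)·s²/n with f = n/N = 869/10334 = 0.08409135.
Var(ȳ) = (1 − 0.08409135)·141.4/869 = 0.91590865·0.16271577 = 0.14903278.

0.14903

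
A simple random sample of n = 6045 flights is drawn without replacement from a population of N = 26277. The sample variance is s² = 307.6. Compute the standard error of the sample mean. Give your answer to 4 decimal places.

Under SRS without replacement, Var(ȳ) = (1 − f)·s²/n with f = n/N = 6045/26277 = 0.23004909.
Var(ȳ) = (1 − 0.23004909)·307.6/6045 = 0.76995091·0.050885029 = 0.039178974.
SE(ȳ) = √(0.039178974) = 0.1979.

0.1979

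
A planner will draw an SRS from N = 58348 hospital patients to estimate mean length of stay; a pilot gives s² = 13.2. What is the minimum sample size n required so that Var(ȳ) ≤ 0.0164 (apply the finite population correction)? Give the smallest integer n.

Without fpc, n₀ = s²/D = 13.2/0.0164 = 804.8780.
With fpc, (1 − n/N)·s²/n ≤ D requires n ≥ n₀/(1 + n₀/N) = 804.8780/(1 + 804.8780/58348) = 793.9262.
Rounding up, n = 794.

794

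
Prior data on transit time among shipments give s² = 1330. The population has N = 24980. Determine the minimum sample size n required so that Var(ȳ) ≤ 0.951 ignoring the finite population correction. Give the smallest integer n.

1399

Without fpc, n₀ = s²/D = 1330/0.951 = 1398.5279.
Rounding up, n = 1399.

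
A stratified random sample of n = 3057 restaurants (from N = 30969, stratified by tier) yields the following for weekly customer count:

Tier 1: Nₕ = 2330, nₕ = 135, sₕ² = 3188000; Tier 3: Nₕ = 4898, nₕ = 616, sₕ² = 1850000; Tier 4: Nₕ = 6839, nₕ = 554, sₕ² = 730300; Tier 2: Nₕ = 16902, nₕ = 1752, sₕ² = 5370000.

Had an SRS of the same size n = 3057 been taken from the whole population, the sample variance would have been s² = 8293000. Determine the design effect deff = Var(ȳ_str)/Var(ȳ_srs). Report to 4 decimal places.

Var(ȳ_str) = Σ Wₕ²(1−fₕ)sₕ²/nₕ with Wₕ = Nₕ/30969:
  Tier 1: (2330/30969)²·(1−135/2330)·3188000/135 = 125.92751
  Tier 3: (4898/30969)²·(1−616/4898)·1850000/616 = 65.675305
  Tier 4: (6839/30969)²·(1−554/6839)·730300/554 = 59.079261
  Tier 2: (16902/30969)²·(1−1752/16902)·5370000/1752 = 818.34522
  → Var(ȳ_str) = 1069.0273.
Var(ȳ_srs) = (1 − 3057/30969)·8293000/3057 = 2445.0064.
deff = 1069.0273 / 2445.0064 = 0.4372.

0.4372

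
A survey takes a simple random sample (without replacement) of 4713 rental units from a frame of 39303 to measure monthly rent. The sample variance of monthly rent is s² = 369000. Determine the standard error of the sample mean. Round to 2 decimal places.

Under SRS without replacement, Var(ȳ) = (1 − f)·s²/n with f = n/N = 4713/39303 = 0.11991451.
Var(ȳ) = (1 − 0.11991451)·369000/4713 = 0.88008549·78.29408 = 68.905484.
SE(ȳ) = √(68.905484) = 8.30.

8.30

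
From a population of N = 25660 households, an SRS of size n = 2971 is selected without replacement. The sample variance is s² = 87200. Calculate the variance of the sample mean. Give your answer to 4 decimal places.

Under SRS without replacement, Var(ȳ) = (1 − f)·s²/n with f = n/N = 2971/25660 = 0.11578332.
Var(ȳ) = (1 − 0.11578332)·87200/2971 = 0.88421668·29.350387 = 25.952102.

25.9521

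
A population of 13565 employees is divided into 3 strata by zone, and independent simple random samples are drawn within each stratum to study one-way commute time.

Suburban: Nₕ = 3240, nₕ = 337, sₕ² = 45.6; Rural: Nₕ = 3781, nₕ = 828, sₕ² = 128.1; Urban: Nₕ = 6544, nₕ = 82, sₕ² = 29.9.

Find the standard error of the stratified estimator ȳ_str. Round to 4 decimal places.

Var(ȳ_str) = Σₕ Wₕ²(1 − fₕ)sₕ²/nₕ with Wₕ = Nₕ/N, N = 13565.
Suburban: Wₕ = 0.23884998; term = 0.23884998²·(1 − 0.10401235)·45.6/337 = 0.0069165161.
Rural: Wₕ = 0.27873203; term = 0.27873203²·(1 − 0.21898969)·128.1/828 = 0.0093874864.
Urban: Wₕ = 0.48241799; term = 0.48241799²·(1 − 0.01253056)·29.9/82 = 0.083796906.
Sum = 0.10010091.
SE = √(0.10010091) = 0.3164.

0.3164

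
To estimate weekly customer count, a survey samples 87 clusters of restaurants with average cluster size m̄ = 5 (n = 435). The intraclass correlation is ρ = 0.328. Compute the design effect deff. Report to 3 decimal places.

deff = 1 + (5 − 1)·0.328 = 1 + 1.312 = 2.312.

2.312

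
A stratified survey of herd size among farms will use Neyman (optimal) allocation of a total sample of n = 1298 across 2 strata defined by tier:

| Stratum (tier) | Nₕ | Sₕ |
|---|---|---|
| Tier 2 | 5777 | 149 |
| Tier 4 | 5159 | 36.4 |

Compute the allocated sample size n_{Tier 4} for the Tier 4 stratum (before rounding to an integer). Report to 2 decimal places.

Neyman allocation: nₕ = n·NₕSₕ / Σⱼ NⱼSⱼ.
Σ NⱼSⱼ = 5777·149 + 5159·36.4 = 1.0485606 × 10^6.
n_{Tier 4} = 1298·5159·36.4 / (1.0485606 × 10^6) = 232.46.

232.46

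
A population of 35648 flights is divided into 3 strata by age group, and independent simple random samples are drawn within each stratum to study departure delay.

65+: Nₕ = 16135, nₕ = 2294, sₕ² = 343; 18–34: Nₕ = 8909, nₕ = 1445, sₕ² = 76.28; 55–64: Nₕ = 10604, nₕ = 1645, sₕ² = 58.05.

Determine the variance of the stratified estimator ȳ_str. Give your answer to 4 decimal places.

Var(ȳ_str) = Σₕ Wₕ²(1 − fₕ)sₕ²/nₕ with Wₕ = Nₕ/N, N = 35648.
65+: Wₕ = 0.45262006; term = 0.45262006²·(1 − 0.14217540)·343/2294 = 0.026276457.
18–34: Wₕ = 0.24991584; term = 0.24991584²·(1 − 0.16219553)·76.28/1445 = 0.0027623143.
55–64: Wₕ = 0.29746409; term = 0.29746409²·(1 − 0.15513014)·58.05/1645 = 0.0026381242.
Sum = 0.031676896.

0.0317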